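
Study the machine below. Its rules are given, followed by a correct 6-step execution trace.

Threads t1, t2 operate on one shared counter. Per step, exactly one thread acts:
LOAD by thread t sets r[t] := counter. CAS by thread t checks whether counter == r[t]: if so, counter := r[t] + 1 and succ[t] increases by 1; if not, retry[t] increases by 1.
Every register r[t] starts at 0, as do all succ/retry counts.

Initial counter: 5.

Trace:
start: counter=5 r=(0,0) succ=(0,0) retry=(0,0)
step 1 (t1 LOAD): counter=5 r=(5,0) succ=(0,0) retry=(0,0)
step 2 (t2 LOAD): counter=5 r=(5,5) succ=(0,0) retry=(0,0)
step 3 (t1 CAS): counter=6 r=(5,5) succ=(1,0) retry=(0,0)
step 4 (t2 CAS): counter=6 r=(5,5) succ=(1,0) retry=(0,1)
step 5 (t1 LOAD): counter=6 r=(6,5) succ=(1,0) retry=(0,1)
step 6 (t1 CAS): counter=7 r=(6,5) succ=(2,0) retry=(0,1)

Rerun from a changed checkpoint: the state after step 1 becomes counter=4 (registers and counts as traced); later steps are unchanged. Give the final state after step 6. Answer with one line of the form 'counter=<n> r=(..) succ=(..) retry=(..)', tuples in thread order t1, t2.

state after step 1 := counter=4 r=(5,0) succ=(0,0) retry=(0,0)
step 2 (t2 LOAD): counter=4 r=(5,4) succ=(0,0) retry=(0,0)
step 3 (t1 CAS): counter=4 r=(5,4) succ=(0,0) retry=(1,0)
step 4 (t2 CAS): counter=5 r=(5,4) succ=(0,1) retry=(1,0)
step 5 (t1 LOAD): counter=5 r=(5,4) succ=(0,1) retry=(1,0)
step 6 (t1 CAS): counter=6 r=(5,4) succ=(1,1) retry=(1,0)

counter=6 r=(5,4) succ=(1,1) retry=(1,0)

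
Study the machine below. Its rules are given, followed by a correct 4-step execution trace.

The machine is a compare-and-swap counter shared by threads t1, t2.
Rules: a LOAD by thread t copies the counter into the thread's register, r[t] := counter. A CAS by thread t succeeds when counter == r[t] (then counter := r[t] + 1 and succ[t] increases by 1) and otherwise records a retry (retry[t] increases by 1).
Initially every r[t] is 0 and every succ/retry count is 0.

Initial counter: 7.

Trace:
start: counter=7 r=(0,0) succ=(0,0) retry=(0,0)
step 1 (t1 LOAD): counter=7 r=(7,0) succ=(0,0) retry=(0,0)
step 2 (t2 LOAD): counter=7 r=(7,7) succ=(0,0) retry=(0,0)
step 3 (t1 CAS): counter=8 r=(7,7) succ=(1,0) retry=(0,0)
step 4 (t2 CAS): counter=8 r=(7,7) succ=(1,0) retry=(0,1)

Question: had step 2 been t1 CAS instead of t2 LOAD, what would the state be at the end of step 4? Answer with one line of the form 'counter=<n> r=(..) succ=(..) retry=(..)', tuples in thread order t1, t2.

(re-executing from step 2 with the substitution; state before step 2: counter=7 r=(7,0) succ=(0,0) retry=(0,0))
step 2 (t1 CAS): counter=8 r=(7,0) succ=(1,0) retry=(0,0)
step 3 (t1 CAS): counter=8 r=(7,0) succ=(1,0) retry=(1,0)
step 4 (t2 CAS): counter=8 r=(7,0) succ=(1,0) retry=(1,1)

counter=8 r=(7,0) succ=(1,0) retry=(1,1)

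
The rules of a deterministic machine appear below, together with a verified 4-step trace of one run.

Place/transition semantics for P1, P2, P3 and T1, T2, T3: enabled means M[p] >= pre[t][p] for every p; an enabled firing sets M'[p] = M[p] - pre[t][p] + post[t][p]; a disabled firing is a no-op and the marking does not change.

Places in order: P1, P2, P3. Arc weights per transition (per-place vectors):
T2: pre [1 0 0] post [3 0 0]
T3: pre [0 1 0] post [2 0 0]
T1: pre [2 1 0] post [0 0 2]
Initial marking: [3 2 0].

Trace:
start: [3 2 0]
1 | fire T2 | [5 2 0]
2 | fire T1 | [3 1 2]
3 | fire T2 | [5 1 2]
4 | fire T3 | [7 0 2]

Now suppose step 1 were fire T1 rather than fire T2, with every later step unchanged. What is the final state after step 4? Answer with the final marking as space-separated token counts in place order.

5 0 2

(re-executing from step 1 with the substitution; state before step 1: [3 2 0])
1 | fire T1 | [1 1 2]
2 | fire T1 | [1 1 2]
3 | fire T2 | [3 1 2]
4 | fire T3 | [5 0 2]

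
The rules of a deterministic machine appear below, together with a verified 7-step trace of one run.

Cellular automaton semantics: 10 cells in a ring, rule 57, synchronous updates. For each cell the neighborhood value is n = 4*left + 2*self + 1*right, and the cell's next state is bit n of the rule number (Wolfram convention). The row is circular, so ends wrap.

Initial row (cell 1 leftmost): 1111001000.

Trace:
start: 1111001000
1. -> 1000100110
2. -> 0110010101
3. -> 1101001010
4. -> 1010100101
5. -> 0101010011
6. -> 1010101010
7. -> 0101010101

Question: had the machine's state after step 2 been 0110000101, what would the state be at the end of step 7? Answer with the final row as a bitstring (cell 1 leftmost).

1010101001

state after step 2 := 0110000101
3. -> 1101110010
4. -> 1011001001
5. -> 0110100101
6. -> 1101010010
7. -> 1010101001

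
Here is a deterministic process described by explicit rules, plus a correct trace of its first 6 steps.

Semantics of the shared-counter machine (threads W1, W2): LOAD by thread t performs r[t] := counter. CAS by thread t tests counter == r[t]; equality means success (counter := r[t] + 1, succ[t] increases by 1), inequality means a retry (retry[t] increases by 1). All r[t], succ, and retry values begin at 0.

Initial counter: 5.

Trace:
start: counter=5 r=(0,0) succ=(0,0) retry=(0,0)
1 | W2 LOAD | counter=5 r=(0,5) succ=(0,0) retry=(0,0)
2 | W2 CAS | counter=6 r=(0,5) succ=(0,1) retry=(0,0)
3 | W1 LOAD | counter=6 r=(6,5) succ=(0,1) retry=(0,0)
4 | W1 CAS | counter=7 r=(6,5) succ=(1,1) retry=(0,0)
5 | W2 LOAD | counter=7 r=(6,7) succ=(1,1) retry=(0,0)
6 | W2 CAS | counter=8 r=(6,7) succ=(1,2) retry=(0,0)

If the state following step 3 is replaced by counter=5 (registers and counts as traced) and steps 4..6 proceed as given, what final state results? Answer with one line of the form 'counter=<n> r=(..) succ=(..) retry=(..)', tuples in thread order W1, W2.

counter=6 r=(6,5) succ=(0,2) retry=(1,0)

state after step 3 := counter=5 r=(6,5) succ=(0,1) retry=(0,0)
4 | W1 CAS | counter=5 r=(6,5) succ=(0,1) retry=(1,0)
5 | W2 LOAD | counter=5 r=(6,5) succ=(0,1) retry=(1,0)
6 | W2 CAS | counter=6 r=(6,5) succ=(0,2) retry=(1,0)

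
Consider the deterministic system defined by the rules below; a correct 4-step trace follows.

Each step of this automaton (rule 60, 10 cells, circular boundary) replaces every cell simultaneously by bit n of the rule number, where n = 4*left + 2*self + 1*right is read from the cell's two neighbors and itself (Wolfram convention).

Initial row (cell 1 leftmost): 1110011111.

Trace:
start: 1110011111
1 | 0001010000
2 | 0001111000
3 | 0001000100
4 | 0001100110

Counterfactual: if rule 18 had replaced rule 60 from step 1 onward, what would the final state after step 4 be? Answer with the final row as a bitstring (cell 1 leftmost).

(re-executing steps 1..4 under rule 18; state before step 1: 1110011111)
1 | 0001100000
2 | 0010010000
3 | 0101101000
4 | 1000000100

1000000100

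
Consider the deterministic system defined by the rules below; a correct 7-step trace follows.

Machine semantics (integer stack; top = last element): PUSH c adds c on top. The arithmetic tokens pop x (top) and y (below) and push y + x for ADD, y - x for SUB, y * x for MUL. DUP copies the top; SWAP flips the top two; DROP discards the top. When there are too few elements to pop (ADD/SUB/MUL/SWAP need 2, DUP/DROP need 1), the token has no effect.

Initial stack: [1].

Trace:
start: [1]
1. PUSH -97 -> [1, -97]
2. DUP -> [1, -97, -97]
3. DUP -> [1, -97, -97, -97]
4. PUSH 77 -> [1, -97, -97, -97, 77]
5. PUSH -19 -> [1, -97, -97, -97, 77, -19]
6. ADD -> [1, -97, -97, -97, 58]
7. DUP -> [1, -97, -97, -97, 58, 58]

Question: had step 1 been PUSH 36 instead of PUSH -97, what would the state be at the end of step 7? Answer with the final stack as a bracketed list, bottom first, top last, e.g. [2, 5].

[1, 36, 36, 36, 58, 58]

(re-executing from step 1 with the substitution; state before step 1: [1])
1. PUSH 36 -> [1, 36]
2. DUP -> [1, 36, 36]
3. DUP -> [1, 36, 36, 36]
4. PUSH 77 -> [1, 36, 36, 36, 77]
5. PUSH -19 -> [1, 36, 36, 36, 77, -19]
6. ADD -> [1, 36, 36, 36, 58]
7. DUP -> [1, 36, 36, 36, 58, 58]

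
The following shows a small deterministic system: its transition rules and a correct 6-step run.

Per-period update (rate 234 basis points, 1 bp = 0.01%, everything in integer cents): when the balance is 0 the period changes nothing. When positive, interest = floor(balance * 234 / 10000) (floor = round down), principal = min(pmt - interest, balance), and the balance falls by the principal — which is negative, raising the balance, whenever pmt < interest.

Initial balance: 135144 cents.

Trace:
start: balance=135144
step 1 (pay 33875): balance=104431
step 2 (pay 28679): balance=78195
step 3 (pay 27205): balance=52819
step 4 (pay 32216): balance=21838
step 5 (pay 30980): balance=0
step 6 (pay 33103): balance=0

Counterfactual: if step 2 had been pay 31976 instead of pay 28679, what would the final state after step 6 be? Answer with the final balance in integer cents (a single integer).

0

(re-executing from step 2 with the substitution; state before step 2: balance=104431)
step 2 (pay 31976): balance=74898
step 3 (pay 27205): balance=49445
step 4 (pay 32216): balance=18386
step 5 (pay 30980): balance=0
step 6 (pay 33103): balance=0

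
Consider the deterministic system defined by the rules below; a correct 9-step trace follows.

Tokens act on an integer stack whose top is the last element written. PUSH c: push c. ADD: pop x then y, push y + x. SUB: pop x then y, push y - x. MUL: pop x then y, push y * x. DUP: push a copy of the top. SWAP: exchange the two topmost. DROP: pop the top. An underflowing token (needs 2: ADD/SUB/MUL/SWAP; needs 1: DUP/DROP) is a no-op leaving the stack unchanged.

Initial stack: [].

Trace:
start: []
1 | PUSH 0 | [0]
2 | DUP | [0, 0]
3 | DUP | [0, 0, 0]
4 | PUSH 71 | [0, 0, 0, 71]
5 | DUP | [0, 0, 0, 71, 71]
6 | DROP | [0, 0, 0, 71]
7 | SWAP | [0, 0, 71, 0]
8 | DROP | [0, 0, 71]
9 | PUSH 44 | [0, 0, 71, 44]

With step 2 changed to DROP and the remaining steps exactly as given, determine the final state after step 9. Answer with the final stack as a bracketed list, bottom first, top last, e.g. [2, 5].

[44]

(re-executing from step 2 with the substitution; state before step 2: [0])
2 | DROP | []
3 | DUP | []
4 | PUSH 71 | [71]
5 | DUP | [71, 71]
6 | DROP | [71]
7 | SWAP | [71]
8 | DROP | []
9 | PUSH 44 | [44]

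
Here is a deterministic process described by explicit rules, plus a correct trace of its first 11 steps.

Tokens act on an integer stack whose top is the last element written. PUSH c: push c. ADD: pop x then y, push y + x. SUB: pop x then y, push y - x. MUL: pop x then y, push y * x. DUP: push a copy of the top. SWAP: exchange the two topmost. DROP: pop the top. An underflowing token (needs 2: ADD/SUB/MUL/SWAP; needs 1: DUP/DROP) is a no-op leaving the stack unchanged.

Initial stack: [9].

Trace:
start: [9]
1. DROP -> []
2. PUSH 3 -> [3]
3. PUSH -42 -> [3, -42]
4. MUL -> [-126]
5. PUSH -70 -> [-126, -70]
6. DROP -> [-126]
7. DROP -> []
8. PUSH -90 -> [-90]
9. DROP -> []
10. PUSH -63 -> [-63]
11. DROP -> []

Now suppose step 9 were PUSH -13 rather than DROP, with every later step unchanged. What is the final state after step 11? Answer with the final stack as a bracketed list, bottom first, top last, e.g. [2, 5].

[-90, -13]

(re-executing from step 9 with the substitution; state before step 9: [-90])
9. PUSH -13 -> [-90, -13]
10. PUSH -63 -> [-90, -13, -63]
11. DROP -> [-90, -13]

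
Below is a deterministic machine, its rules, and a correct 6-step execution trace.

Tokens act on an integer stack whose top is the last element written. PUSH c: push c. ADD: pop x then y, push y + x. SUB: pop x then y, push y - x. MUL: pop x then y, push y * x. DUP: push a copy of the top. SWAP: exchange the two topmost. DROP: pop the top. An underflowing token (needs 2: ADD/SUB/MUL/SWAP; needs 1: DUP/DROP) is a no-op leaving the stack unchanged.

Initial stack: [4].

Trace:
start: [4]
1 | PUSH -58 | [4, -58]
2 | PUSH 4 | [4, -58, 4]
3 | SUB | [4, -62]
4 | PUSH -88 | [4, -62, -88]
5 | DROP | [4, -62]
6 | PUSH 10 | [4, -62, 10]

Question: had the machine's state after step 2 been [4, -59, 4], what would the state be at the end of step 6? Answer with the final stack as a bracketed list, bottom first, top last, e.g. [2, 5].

state after step 2 := [4, -59, 4]
3 | SUB | [4, -63]
4 | PUSH -88 | [4, -63, -88]
5 | DROP | [4, -63]
6 | PUSH 10 | [4, -63, 10]

[4, -63, 10]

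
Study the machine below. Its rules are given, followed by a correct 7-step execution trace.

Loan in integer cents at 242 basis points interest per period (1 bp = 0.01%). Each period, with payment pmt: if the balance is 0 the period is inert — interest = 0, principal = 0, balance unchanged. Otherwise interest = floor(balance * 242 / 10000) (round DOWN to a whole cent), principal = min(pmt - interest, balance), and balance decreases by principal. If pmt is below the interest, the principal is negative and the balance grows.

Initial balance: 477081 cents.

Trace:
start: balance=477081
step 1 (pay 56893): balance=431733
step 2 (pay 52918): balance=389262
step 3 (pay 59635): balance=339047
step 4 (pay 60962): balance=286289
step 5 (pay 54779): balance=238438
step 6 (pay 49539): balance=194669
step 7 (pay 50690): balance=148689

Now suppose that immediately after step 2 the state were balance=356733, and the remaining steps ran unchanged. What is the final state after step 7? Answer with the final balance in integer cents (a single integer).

112028

state after step 2 := balance=356733
step 3 (pay 59635): balance=305730
step 4 (pay 60962): balance=252166
step 5 (pay 54779): balance=203489
step 6 (pay 49539): balance=158874
step 7 (pay 50690): balance=112028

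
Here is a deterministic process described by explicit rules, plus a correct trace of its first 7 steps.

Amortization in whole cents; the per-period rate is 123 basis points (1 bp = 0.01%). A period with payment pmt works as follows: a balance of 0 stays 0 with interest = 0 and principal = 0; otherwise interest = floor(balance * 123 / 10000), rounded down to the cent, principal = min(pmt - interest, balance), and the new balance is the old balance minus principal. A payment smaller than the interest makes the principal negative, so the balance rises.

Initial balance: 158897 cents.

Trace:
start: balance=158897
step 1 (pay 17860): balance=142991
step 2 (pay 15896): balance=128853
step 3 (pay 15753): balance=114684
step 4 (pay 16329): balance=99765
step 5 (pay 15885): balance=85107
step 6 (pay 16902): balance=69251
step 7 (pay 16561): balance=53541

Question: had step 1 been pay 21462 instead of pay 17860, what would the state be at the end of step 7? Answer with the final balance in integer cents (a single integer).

(re-executing from step 1 with the substitution; state before step 1: balance=158897)
step 1 (pay 21462): balance=139389
step 2 (pay 15896): balance=125207
step 3 (pay 15753): balance=110994
step 4 (pay 16329): balance=96030
step 5 (pay 15885): balance=81326
step 6 (pay 16902): balance=65424
step 7 (pay 16561): balance=49667

49667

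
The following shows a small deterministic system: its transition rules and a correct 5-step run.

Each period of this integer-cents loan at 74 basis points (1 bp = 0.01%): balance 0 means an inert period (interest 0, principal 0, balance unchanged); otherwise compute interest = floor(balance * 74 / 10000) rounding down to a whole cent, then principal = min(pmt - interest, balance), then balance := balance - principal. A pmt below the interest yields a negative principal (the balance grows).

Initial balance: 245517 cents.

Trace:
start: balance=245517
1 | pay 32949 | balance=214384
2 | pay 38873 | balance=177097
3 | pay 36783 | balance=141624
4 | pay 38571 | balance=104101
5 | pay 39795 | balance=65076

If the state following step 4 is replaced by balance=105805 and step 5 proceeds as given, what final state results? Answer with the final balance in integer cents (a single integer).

state after step 4 := balance=105805
5 | pay 39795 | balance=66792

66792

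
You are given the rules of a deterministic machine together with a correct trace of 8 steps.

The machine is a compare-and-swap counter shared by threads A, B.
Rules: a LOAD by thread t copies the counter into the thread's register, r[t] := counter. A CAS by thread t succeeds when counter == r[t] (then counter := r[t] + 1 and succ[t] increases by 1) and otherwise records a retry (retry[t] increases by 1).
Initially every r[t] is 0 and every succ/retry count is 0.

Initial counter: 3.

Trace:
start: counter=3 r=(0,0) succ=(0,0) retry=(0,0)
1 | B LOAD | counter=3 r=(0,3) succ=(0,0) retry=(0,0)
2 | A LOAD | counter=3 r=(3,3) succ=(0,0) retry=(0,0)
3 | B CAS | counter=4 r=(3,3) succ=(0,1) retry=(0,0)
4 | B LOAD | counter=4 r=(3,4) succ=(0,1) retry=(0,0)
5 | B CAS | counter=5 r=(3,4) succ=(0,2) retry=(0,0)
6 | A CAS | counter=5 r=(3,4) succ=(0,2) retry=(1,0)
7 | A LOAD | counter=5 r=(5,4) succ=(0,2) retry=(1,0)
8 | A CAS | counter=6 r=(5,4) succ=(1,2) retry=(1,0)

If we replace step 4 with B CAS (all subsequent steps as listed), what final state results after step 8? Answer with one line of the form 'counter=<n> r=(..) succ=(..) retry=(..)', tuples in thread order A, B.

(re-executing from step 4 with the substitution; state before step 4: counter=4 r=(3,3) succ=(0,1) retry=(0,0))
4 | B CAS | counter=4 r=(3,3) succ=(0,1) retry=(0,1)
5 | B CAS | counter=4 r=(3,3) succ=(0,1) retry=(0,2)
6 | A CAS | counter=4 r=(3,3) succ=(0,1) retry=(1,2)
7 | A LOAD | counter=4 r=(4,3) succ=(0,1) retry=(1,2)
8 | A CAS | counter=5 r=(4,3) succ=(1,1) retry=(1,2)

counter=5 r=(4,3) succ=(1,1) retry=(1,2)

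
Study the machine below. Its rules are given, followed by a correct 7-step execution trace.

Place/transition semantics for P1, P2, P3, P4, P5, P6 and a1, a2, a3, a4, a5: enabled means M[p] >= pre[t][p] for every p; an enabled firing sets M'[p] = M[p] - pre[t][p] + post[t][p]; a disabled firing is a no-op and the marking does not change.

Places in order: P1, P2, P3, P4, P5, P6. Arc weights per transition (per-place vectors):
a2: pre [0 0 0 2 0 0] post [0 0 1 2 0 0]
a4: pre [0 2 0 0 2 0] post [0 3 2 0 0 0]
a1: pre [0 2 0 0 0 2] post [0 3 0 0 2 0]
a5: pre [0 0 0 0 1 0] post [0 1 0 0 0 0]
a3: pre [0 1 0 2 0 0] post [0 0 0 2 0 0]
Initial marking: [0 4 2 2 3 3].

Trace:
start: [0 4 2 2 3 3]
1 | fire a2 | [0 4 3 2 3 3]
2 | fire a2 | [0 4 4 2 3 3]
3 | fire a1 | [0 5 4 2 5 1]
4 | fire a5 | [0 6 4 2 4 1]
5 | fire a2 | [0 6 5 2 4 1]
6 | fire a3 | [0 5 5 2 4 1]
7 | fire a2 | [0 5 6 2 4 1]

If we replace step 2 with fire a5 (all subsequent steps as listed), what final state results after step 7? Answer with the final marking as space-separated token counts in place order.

(re-executing from step 2 with the substitution; state before step 2: [0 4 3 2 3 3])
2 | fire a5 | [0 5 3 2 2 3]
3 | fire a1 | [0 6 3 2 4 1]
4 | fire a5 | [0 7 3 2 3 1]
5 | fire a2 | [0 7 4 2 3 1]
6 | fire a3 | [0 6 4 2 3 1]
7 | fire a2 | [0 6 5 2 3 1]

0 6 5 2 3 1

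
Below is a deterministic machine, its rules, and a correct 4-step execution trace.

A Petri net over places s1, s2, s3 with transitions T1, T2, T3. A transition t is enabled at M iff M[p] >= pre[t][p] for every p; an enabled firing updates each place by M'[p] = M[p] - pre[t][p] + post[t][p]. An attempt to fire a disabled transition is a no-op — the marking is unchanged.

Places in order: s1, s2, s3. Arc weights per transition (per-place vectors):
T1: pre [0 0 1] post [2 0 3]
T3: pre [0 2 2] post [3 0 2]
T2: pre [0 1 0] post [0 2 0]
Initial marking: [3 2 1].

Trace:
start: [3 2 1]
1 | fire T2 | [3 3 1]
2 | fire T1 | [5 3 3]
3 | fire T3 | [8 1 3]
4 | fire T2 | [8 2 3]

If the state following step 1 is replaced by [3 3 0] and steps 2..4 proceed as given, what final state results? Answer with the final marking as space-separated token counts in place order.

state after step 1 := [3 3 0]
2 | fire T1 | [3 3 0]
3 | fire T3 | [3 3 0]
4 | fire T2 | [3 4 0]

3 4 0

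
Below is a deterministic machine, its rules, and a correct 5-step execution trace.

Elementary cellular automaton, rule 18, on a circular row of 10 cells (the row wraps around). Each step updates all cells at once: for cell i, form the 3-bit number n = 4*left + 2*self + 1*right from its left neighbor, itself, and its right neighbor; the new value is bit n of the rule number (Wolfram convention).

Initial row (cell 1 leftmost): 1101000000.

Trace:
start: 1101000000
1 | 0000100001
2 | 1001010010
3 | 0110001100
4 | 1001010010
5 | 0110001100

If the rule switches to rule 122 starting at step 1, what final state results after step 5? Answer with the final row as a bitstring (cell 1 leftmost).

(re-executing steps 1..5 under rule 122; state before step 1: 1101000000)
1 | 1110100001
2 | 0011010011
3 | 1111101111
4 | 0000111000
5 | 0001101100

0001101100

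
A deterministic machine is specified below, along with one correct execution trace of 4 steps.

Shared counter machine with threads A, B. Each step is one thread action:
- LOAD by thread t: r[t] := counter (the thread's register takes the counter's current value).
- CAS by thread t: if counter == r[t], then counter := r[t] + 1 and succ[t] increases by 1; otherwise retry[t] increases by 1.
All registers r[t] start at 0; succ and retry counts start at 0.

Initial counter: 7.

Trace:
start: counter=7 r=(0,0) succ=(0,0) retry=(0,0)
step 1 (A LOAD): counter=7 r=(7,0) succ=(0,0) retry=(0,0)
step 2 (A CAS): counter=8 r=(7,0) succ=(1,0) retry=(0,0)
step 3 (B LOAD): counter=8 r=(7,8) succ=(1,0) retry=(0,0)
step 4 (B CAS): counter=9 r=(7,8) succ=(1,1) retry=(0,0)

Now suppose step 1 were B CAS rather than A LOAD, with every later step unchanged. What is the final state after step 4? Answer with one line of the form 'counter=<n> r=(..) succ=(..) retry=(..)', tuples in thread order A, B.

(re-executing from step 1 with the substitution; state before step 1: counter=7 r=(0,0) succ=(0,0) retry=(0,0))
step 1 (B CAS): counter=7 r=(0,0) succ=(0,0) retry=(0,1)
step 2 (A CAS): counter=7 r=(0,0) succ=(0,0) retry=(1,1)
step 3 (B LOAD): counter=7 r=(0,7) succ=(0,0) retry=(1,1)
step 4 (B CAS): counter=8 r=(0,7) succ=(0,1) retry=(1,1)

counter=8 r=(0,7) succ=(0,1) retry=(1,1)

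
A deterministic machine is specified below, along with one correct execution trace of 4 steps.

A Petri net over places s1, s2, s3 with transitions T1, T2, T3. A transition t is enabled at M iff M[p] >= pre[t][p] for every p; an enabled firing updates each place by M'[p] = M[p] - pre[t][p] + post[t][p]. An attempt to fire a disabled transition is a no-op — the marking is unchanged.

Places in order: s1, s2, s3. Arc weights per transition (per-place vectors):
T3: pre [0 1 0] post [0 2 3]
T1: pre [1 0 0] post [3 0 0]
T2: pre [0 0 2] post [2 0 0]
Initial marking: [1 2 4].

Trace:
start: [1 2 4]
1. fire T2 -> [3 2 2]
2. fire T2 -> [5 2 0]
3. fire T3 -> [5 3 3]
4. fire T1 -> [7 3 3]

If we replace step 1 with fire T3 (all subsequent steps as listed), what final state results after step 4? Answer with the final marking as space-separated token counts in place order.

5 4 8

(re-executing from step 1 with the substitution; state before step 1: [1 2 4])
1. fire T3 -> [1 3 7]
2. fire T2 -> [3 3 5]
3. fire T3 -> [3 4 8]
4. fire T1 -> [5 4 8]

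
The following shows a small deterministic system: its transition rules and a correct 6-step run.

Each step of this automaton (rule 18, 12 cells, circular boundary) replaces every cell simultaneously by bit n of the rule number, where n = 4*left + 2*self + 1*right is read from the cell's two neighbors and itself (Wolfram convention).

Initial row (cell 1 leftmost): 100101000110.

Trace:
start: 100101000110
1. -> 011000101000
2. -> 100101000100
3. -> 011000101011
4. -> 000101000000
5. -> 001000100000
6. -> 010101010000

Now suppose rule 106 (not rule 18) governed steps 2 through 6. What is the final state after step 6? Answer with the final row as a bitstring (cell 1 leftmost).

111100001110

(re-executing steps 2..6 under rule 106; state before step 2: 011000101000)
2. -> 111001010000
3. -> 101010100001
4. -> 110101000011
5. -> 011010000110
6. -> 111100001110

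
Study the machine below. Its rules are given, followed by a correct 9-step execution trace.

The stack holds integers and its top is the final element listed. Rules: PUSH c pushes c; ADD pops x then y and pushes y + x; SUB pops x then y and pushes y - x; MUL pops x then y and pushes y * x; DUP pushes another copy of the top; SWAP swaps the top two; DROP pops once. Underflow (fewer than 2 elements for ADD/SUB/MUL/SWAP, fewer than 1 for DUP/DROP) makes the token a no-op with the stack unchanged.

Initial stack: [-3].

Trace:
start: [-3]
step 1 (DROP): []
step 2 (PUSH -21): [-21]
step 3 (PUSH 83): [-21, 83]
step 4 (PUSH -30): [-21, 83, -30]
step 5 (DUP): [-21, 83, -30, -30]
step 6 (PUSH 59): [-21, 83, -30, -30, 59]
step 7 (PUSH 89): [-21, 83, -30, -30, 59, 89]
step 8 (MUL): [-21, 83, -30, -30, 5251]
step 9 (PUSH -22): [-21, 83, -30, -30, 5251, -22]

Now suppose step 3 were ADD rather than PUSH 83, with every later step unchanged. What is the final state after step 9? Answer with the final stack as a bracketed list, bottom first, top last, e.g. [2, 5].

(re-executing from step 3 with the substitution; state before step 3: [-21])
step 3 (ADD): [-21]
step 4 (PUSH -30): [-21, -30]
step 5 (DUP): [-21, -30, -30]
step 6 (PUSH 59): [-21, -30, -30, 59]
step 7 (PUSH 89): [-21, -30, -30, 59, 89]
step 8 (MUL): [-21, -30, -30, 5251]
step 9 (PUSH -22): [-21, -30, -30, 5251, -22]

[-21, -30, -30, 5251, -22]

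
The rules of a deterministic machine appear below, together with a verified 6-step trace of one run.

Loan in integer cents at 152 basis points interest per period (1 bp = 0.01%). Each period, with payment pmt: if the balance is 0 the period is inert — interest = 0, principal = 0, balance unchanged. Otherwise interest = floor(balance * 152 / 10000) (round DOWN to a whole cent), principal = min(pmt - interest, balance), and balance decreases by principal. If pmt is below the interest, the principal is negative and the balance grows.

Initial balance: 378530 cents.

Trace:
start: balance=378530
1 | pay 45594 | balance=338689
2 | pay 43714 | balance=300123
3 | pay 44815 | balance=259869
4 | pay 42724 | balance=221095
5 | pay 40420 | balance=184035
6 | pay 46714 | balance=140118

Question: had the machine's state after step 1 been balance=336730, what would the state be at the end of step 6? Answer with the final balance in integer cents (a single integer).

138005

state after step 1 := balance=336730
2 | pay 43714 | balance=298134
3 | pay 44815 | balance=257850
4 | pay 42724 | balance=219045
5 | pay 40420 | balance=181954
6 | pay 46714 | balance=138005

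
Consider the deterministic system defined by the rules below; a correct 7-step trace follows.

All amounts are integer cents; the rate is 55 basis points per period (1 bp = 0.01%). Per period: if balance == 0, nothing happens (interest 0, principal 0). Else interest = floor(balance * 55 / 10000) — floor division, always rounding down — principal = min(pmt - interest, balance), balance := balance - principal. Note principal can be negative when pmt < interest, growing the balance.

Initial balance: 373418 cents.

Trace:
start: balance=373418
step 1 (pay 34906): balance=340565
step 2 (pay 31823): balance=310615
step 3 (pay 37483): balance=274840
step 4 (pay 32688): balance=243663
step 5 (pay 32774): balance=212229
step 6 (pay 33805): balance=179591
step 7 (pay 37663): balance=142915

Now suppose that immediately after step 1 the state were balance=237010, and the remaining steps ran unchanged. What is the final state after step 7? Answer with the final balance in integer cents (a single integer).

state after step 1 := balance=237010
step 2 (pay 31823): balance=206490
step 3 (pay 37483): balance=170142
step 4 (pay 32688): balance=138389
step 5 (pay 32774): balance=106376
step 6 (pay 33805): balance=73156
step 7 (pay 37663): balance=35895

35895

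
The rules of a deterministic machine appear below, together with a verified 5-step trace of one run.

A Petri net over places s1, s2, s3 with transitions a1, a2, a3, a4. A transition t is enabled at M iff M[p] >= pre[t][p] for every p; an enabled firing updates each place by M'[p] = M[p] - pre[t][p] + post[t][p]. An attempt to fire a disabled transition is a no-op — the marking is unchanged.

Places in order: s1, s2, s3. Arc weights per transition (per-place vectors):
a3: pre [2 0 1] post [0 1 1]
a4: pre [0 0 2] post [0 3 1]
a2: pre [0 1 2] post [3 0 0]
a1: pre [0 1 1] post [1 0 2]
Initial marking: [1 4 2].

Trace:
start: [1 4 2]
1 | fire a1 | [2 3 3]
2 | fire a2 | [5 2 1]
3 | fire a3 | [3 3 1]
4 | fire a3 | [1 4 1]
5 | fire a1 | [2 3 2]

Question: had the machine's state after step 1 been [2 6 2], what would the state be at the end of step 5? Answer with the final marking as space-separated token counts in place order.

state after step 1 := [2 6 2]
2 | fire a2 | [5 5 0]
3 | fire a3 | [5 5 0]
4 | fire a3 | [5 5 0]
5 | fire a1 | [5 5 0]

5 5 0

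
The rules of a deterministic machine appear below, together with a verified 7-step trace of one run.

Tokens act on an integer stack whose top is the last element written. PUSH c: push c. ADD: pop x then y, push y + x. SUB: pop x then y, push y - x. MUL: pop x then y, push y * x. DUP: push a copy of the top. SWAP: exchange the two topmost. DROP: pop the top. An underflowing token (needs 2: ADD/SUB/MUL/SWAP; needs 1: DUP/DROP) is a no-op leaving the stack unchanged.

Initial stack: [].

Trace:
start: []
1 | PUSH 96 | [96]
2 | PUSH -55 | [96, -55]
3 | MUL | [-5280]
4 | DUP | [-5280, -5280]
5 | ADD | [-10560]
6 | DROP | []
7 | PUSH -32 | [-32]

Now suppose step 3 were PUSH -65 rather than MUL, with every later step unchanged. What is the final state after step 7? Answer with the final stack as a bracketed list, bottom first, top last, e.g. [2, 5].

[96, -55, -32]

(re-executing from step 3 with the substitution; state before step 3: [96, -55])
3 | PUSH -65 | [96, -55, -65]
4 | DUP | [96, -55, -65, -65]
5 | ADD | [96, -55, -130]
6 | DROP | [96, -55]
7 | PUSH -32 | [96, -55, -32]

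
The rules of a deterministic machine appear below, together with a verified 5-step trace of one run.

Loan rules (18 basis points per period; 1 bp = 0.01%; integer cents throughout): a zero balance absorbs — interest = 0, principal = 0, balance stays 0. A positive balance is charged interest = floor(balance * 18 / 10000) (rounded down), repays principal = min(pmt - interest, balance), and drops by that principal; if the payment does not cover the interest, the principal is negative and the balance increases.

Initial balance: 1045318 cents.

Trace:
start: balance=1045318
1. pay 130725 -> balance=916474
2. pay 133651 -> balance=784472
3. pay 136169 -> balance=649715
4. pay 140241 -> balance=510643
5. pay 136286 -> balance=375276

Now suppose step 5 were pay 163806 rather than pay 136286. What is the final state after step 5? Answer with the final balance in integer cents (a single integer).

347756

(re-executing from step 5 with the substitution; state before step 5: balance=510643)
5. pay 163806 -> balance=347756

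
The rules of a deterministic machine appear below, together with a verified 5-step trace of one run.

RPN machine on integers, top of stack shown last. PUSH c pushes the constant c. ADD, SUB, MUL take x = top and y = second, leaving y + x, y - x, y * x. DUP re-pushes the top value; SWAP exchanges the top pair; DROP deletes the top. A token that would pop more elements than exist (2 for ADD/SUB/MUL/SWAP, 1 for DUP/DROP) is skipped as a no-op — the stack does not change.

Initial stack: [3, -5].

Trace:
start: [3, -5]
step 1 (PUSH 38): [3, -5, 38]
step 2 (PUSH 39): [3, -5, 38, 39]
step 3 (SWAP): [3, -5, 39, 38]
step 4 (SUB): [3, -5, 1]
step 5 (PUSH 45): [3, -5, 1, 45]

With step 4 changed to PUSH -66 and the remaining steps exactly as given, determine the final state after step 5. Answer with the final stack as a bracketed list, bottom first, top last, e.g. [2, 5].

(re-executing from step 4 with the substitution; state before step 4: [3, -5, 39, 38])
step 4 (PUSH -66): [3, -5, 39, 38, -66]
step 5 (PUSH 45): [3, -5, 39, 38, -66, 45]

[3, -5, 39, 38, -66, 45]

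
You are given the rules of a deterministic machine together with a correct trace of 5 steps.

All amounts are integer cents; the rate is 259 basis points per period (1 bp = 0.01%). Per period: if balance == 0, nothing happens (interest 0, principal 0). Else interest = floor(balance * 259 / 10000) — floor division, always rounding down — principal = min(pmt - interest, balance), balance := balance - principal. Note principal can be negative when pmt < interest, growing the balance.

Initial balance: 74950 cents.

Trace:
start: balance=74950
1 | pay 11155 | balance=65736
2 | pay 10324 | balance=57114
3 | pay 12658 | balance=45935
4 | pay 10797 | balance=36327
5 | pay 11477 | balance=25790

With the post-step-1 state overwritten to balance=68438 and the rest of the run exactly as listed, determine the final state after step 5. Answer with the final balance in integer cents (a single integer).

28784

state after step 1 := balance=68438
2 | pay 10324 | balance=59886
3 | pay 12658 | balance=48779
4 | pay 10797 | balance=39245
5 | pay 11477 | balance=28784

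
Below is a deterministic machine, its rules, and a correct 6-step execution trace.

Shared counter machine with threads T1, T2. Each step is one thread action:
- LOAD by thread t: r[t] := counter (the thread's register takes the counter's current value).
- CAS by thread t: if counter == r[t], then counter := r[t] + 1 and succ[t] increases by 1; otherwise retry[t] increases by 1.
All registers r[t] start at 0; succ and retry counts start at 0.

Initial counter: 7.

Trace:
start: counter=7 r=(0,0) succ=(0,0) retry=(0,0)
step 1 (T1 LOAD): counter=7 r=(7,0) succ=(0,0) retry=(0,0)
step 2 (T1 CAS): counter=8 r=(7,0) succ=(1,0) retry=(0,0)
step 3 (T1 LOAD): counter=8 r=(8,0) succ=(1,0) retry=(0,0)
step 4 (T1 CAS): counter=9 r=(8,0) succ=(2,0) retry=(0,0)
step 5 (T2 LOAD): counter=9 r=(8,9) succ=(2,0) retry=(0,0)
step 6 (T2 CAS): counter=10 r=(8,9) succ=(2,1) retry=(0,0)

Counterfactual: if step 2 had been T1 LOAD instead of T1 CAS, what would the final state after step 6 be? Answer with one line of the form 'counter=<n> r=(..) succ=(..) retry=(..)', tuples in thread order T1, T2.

(re-executing from step 2 with the substitution; state before step 2: counter=7 r=(7,0) succ=(0,0) retry=(0,0))
step 2 (T1 LOAD): counter=7 r=(7,0) succ=(0,0) retry=(0,0)
step 3 (T1 LOAD): counter=7 r=(7,0) succ=(0,0) retry=(0,0)
step 4 (T1 CAS): counter=8 r=(7,0) succ=(1,0) retry=(0,0)
step 5 (T2 LOAD): counter=8 r=(7,8) succ=(1,0) retry=(0,0)
step 6 (T2 CAS): counter=9 r=(7,8) succ=(1,1) retry=(0,0)

counter=9 r=(7,8) succ=(1,1) retry=(0,0)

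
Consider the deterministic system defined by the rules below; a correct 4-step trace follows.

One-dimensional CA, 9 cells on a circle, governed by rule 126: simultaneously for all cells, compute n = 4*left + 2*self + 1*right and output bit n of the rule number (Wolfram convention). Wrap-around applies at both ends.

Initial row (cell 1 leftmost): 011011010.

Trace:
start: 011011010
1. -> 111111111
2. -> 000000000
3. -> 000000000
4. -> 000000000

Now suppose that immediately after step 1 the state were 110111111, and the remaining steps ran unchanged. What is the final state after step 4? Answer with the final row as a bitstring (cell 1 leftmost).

state after step 1 := 110111111
2. -> 011100000
3. -> 110110000
4. -> 111111001

111111001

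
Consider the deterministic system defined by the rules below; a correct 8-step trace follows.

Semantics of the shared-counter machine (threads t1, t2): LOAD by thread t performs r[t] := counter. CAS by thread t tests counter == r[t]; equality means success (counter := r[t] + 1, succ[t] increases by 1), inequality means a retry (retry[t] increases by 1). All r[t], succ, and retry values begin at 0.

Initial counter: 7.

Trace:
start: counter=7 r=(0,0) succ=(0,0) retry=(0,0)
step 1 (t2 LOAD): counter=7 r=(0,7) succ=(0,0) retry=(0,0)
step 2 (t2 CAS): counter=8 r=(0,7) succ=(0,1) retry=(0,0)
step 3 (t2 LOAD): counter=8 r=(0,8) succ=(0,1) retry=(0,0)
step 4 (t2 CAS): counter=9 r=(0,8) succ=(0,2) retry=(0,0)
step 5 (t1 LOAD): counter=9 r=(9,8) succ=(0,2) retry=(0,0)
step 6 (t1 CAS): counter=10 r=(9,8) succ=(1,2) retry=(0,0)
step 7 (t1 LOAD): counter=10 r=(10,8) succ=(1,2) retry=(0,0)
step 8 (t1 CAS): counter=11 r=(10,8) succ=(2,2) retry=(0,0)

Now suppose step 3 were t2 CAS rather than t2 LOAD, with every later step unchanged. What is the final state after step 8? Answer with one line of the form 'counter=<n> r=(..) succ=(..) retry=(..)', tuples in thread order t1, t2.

counter=10 r=(9,7) succ=(2,1) retry=(0,2)

(re-executing from step 3 with the substitution; state before step 3: counter=8 r=(0,7) succ=(0,1) retry=(0,0))
step 3 (t2 CAS): counter=8 r=(0,7) succ=(0,1) retry=(0,1)
step 4 (t2 CAS): counter=8 r=(0,7) succ=(0,1) retry=(0,2)
step 5 (t1 LOAD): counter=8 r=(8,7) succ=(0,1) retry=(0,2)
step 6 (t1 CAS): counter=9 r=(8,7) succ=(1,1) retry=(0,2)
step 7 (t1 LOAD): counter=9 r=(9,7) succ=(1,1) retry=(0,2)
step 8 (t1 CAS): counter=10 r=(9,7) succ=(2,1) retry=(0,2)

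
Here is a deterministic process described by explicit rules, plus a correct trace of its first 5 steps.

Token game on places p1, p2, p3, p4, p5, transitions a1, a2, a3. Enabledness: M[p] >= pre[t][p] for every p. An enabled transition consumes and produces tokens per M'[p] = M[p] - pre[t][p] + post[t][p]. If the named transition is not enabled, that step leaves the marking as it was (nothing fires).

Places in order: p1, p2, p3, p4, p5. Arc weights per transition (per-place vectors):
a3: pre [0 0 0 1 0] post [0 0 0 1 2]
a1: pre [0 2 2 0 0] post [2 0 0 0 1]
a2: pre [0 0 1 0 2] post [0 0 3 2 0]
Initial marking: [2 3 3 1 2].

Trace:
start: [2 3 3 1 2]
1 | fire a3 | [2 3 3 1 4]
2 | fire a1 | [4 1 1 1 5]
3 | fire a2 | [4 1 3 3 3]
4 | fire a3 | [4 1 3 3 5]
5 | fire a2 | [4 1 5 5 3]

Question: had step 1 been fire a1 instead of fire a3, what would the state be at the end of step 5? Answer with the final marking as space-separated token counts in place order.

(re-executing from step 1 with the substitution; state before step 1: [2 3 3 1 2])
1 | fire a1 | [4 1 1 1 3]
2 | fire a1 | [4 1 1 1 3]
3 | fire a2 | [4 1 3 3 1]
4 | fire a3 | [4 1 3 3 3]
5 | fire a2 | [4 1 5 5 1]

4 1 5 5 1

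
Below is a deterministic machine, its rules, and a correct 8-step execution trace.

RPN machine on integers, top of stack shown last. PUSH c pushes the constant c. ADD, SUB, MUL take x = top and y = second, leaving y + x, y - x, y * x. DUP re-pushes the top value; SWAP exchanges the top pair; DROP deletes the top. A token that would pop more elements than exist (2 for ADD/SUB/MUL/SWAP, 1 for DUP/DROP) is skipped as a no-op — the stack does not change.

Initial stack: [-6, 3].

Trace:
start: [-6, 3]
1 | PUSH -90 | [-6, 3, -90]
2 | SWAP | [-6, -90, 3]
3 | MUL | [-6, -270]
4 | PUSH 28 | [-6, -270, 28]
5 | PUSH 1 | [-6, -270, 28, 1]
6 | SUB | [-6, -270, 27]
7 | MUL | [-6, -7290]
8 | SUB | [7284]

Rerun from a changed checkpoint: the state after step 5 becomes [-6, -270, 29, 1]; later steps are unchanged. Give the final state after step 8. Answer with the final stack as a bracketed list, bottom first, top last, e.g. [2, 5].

[7554]

state after step 5 := [-6, -270, 29, 1]
6 | SUB | [-6, -270, 28]
7 | MUL | [-6, -7560]
8 | SUB | [7554]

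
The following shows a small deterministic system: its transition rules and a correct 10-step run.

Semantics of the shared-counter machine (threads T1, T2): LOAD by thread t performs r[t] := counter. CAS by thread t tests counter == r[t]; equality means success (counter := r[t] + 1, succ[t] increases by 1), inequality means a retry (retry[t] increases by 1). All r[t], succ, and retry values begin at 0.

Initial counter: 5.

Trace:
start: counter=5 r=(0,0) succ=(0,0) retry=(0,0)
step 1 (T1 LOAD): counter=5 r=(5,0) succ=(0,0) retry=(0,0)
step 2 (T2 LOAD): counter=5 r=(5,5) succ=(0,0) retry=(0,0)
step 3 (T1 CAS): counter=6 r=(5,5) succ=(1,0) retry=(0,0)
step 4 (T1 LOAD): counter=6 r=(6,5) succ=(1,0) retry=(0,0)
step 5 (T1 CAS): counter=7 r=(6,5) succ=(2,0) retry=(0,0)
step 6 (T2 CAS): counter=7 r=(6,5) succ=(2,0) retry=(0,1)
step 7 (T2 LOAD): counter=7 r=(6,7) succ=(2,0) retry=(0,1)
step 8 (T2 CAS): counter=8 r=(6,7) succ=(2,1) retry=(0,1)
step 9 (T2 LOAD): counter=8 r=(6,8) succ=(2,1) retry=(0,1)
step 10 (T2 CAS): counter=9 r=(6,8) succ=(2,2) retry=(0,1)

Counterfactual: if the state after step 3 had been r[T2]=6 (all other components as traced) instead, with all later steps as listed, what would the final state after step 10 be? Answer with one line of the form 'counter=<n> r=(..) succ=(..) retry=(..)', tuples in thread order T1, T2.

state after step 3 := counter=6 r=(5,6) succ=(1,0) retry=(0,0)
step 4 (T1 LOAD): counter=6 r=(6,6) succ=(1,0) retry=(0,0)
step 5 (T1 CAS): counter=7 r=(6,6) succ=(2,0) retry=(0,0)
step 6 (T2 CAS): counter=7 r=(6,6) succ=(2,0) retry=(0,1)
step 7 (T2 LOAD): counter=7 r=(6,7) succ=(2,0) retry=(0,1)
step 8 (T2 CAS): counter=8 r=(6,7) succ=(2,1) retry=(0,1)
step 9 (T2 LOAD): counter=8 r=(6,8) succ=(2,1) retry=(0,1)
step 10 (T2 CAS): counter=9 r=(6,8) succ=(2,2) retry=(0,1)

counter=9 r=(6,8) succ=(2,2) retry=(0,1)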